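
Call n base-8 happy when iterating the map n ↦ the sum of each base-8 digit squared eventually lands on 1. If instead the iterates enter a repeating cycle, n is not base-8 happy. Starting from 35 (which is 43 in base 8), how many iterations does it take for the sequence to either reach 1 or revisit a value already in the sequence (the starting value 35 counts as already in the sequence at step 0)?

35 = (4,3)_8 → 4² + 3² = 16 + 9 = 25
25 = (3,1)_8 → 3² + 1² = 9 + 1 = 10
10 = (1,2)_8 → 1² + 2² = 1 + 4 = 5
5 = (5)_8 → 5² = 25  — 25 repeats.
That took 4 steps.

4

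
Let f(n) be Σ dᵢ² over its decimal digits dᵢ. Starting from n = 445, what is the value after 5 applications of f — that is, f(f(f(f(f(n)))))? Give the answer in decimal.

37

445 → 4² + 4² + 5² = 16 + 16 + 25 = 57
57 → 5² + 7² = 25 + 49 = 74
74 → 7² + 4² = 49 + 16 = 65
65 → 6² + 5² = 36 + 25 = 61
61 → 6² + 1² = 36 + 1 = 37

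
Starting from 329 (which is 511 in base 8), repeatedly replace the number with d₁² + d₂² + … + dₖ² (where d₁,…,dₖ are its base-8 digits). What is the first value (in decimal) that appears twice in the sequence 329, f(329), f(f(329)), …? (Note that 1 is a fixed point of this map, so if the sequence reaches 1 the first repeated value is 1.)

329 = (5,1,1)_8 → 5² + 1² + 1² = 27
27 = (3,3)_8 → 3² + 3² = 18
18 = (2,2)_8 → 2² + 2² = 8
8 = (1,0)_8 → 1² + 0² = 1  — reached the fixed point 1.
1 → 1, so 1 is the first repeated value.

1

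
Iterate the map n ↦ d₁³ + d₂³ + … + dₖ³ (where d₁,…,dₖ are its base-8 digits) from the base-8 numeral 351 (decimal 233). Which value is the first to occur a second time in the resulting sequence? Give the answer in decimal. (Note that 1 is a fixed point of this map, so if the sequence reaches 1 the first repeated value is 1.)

1

233 = (3,5,1)_8 → 3³ + 5³ + 1³ = 27 + 125 + 1 = 153
153 = (2,3,1)_8 → 2³ + 3³ + 1³ = 8 + 27 + 1 = 36
36 = (4,4)_8 → 4³ + 4³ = 64 + 64 = 128
128 = (2,0,0)_8 → 2³ + 0³ + 0³ = 8 + 0 + 0 = 8
8 = (1,0)_8 → 1³ + 0³ = 1 + 0 = 1  — reached the fixed point 1.
1 → 1, so 1 is the first repeated value.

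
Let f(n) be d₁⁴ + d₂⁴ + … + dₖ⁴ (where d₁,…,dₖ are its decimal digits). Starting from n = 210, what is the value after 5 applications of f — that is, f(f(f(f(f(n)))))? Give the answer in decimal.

210 → 2⁴ + 1⁴ + 0⁴ = 17
17 → 1⁴ + 7⁴ = 2402
2402 → 2⁴ + 4⁴ + 0⁴ + 2⁴ = 288
288 → 2⁴ + 8⁴ + 8⁴ = 8208
8208 → 8⁴ + 2⁴ + 0⁴ + 8⁴ = 8208

8208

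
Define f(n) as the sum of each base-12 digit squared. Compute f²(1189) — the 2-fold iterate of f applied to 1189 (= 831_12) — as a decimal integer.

40

1189 = (8,3,1)_12 → 8² + 3² + 1² = 64 + 9 + 1 = 74
74 = (6,2)_12 → 6² + 2² = 36 + 4 = 40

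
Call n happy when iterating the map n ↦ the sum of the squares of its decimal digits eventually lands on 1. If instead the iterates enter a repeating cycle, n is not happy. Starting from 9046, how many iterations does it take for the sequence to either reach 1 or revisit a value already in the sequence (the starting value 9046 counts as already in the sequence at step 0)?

9046 → 9² + 0² + 4² + 6² = 133
133 → 1² + 3² + 3² = 19
19 → 1² + 9² = 82
82 → 8² + 2² = 68
68 → 6² + 8² = 100
100 → 1² + 0² + 0² = 1  — reached 1.
That took 6 steps.

6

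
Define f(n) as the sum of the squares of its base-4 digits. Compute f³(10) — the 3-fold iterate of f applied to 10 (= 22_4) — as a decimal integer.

1

10 = (2,2)_4 → 2² + 2² = 4 + 4 = 8
8 = (2,0)_4 → 2² + 0² = 4 + 0 = 4
4 = (1,0)_4 → 1² + 0² = 1 + 0 = 1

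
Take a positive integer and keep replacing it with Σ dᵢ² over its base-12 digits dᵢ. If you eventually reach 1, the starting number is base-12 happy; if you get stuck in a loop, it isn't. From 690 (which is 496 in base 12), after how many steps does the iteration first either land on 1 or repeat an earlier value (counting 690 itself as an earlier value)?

690 = (4,9,6)_12 → 4² + 9² + 6² = 133
133 = (11,1)_12 → 11² + 1² = 122
122 = (10,2)_12 → 10² + 2² = 104
104 = (8,8)_12 → 8² + 8² = 128
128 = (10,8)_12 → 10² + 8² = 164
164 = (1,1,8)_12 → 1² + 1² + 8² = 66
66 = (5,6)_12 → 5² + 6² = 61
61 = (5,1)_12 → 5² + 1² = 26
26 = (2,2)_12 → 2² + 2² = 8
8 = (8)_12 → 8² = 64
64 = (5,4)_12 → 5² + 4² = 41
41 = (3,5)_12 → 3² + 5² = 34
34 = (2,10)_12 → 2² + 10² = 104  — 104 repeats.
That took 13 steps.

13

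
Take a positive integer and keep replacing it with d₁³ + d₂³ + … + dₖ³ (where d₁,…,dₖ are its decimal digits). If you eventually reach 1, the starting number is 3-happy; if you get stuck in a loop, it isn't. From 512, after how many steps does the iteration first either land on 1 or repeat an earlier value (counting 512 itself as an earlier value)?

512 → 5³ + 1³ + 2³ = 125 + 1 + 8 = 134
134 → 1³ + 3³ + 4³ = 1 + 27 + 64 = 92
92 → 9³ + 2³ = 729 + 8 = 737
737 → 7³ + 3³ + 7³ = 343 + 27 + 343 = 713
713 → 7³ + 1³ + 3³ = 343 + 1 + 27 = 371
371 → 3³ + 7³ + 1³ = 27 + 343 + 1 = 371  — 371 repeats.
That took 6 steps.

6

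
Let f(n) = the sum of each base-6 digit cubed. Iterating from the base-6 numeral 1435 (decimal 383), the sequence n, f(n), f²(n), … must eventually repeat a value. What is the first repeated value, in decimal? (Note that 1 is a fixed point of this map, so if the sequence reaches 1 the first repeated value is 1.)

9

383 = (1,4,3,5)_6 → 1³ + 4³ + 3³ + 5³ = 1 + 64 + 27 + 125 = 217
217 = (1,0,0,1)_6 → 1³ + 0³ + 0³ + 1³ = 1 + 0 + 0 + 1 = 2
2 = (2)_6 → 2³ = 8
8 = (1,2)_6 → 1³ + 2³ = 1 + 8 = 9
9 = (1,3)_6 → 1³ + 3³ = 1 + 27 = 28
28 = (4,4)_6 → 4³ + 4³ = 64 + 64 = 128
128 = (3,3,2)_6 → 3³ + 3³ + 2³ = 27 + 27 + 8 = 62
62 = (1,4,2)_6 → 1³ + 4³ + 2³ = 1 + 64 + 8 = 73
73 = (2,0,1)_6 → 2³ + 0³ + 1³ = 8 + 0 + 1 = 9  — 9 already appeared earlier.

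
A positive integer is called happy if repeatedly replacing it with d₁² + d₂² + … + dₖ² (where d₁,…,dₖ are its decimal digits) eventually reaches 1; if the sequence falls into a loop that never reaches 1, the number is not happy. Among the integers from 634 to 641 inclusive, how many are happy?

3

634: 634 → 61 → 37 → 58 → 89 → 145 → 42 → 20 → 4 → 16 → 37  (repeats 37)
635: 635 → 70 → 49 → 97 → 130 → 10 → 1  (reaches 1)
636: 636 → 81 → 65 → 61 → 37 → 58 → 89 → 145 → 42 → 20 → 4 → 16 → 37  (repeats 37)
637: 637 → 94 → 97 → 130 → 10 → 1  (reaches 1)
638: 638 → 109 → 82 → 68 → 100 → 1  (reaches 1)
639: 639 → 126 → 41 → 17 → 50 → 25 → 29 → 85 → 89 → 145 → 42 → 20 → 4 → 16 → 37 → 58 → 89  (repeats 89)
640: 640 → 52 → 29 → 85 → 89 → 145 → 42 → 20 → 4 → 16 → 37 → 58 → 89  (repeats 89)
641: 641 → 53 → 34 → 25 → 29 → 85 → 89 → 145 → 42 → 20 → 4 → 16 → 37 → 58 → 89  (repeats 89)
happy: 635, 637, 638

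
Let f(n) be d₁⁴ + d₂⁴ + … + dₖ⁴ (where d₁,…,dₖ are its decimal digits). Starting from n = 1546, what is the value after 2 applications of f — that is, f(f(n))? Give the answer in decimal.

6514

1546 → 1⁴ + 5⁴ + 4⁴ + 6⁴ = 1 + 625 + 256 + 1296 = 2178
2178 → 2⁴ + 1⁴ + 7⁴ + 8⁴ = 16 + 1 + 2401 + 4096 = 6514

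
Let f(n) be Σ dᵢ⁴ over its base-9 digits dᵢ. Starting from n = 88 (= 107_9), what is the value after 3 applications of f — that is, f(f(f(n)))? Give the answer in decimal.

2258

88 = (1,0,7)_9 → 1⁴ + 0⁴ + 7⁴ = 2402
2402 = (3,2,5,8)_9 → 3⁴ + 2⁴ + 5⁴ + 8⁴ = 4818
4818 = (6,5,4,3)_9 → 6⁴ + 5⁴ + 4⁴ + 3⁴ = 2258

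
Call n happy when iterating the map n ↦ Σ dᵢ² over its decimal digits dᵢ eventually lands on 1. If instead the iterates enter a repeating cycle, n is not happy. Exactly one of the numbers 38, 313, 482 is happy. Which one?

313

38: 38 → 73 → 58 → 89 → 145 → 42 → 20 → 4 → 16 → 37 → 58  — repeats 58 (not happy)
313: 313 → 19 → 82 → 68 → 100 → 1  — reaches 1 (happy)
482: 482 → 84 → 80 → 64 → 52 → 29 → 85 → 89 → 145 → 42 → 20 → 4 → 16 → 37 → 58 → 89  — repeats 89 (not happy)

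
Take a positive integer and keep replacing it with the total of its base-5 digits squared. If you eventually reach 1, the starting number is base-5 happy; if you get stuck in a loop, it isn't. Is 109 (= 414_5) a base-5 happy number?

base-5 happy

109 = (4,1,4)_5 → 33
33 = (1,1,3)_5 → 11
11 = (2,1)_5 → 5
5 = (1,0)_5 → 1  — reached 1.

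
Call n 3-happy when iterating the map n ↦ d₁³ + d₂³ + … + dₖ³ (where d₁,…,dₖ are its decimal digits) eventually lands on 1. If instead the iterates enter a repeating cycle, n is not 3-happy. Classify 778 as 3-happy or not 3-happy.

778 → 7³ + 7³ + 8³ = 1198
1198 → 1³ + 1³ + 9³ + 8³ = 1243
1243 → 1³ + 2³ + 4³ + 3³ = 100
100 → 1³ + 0³ + 0³ = 1  — reached 1.

3-happy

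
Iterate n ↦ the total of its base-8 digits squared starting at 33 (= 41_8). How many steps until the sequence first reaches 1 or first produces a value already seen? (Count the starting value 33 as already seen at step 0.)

33 = (4,1)_8 → 4² + 1² = 17
17 = (2,1)_8 → 2² + 1² = 5
5 = (5)_8 → 5² = 25
25 = (3,1)_8 → 3² + 1² = 10
10 = (1,2)_8 → 1² + 2² = 5  — 5 repeats.
That took 5 steps.

5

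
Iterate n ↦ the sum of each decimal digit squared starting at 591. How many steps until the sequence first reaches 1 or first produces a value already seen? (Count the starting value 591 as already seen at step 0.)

14

591 → 5² + 9² + 1² = 107
107 → 1² + 0² + 7² = 50
50 → 5² + 0² = 25
25 → 2² + 5² = 29
29 → 2² + 9² = 85
85 → 8² + 5² = 89
89 → 8² + 9² = 145
145 → 1² + 4² + 5² = 42
42 → 4² + 2² = 20
20 → 2² + 0² = 4
4 → 4² = 16
16 → 1² + 6² = 37
37 → 3² + 7² = 58
58 → 5² + 8² = 89  — 89 repeats.
That took 14 steps.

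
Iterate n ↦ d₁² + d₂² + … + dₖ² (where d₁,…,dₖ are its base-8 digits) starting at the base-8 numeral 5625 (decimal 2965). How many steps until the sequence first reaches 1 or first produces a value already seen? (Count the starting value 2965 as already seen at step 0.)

7

2965 = (5,6,2,5)_8 → 5² + 6² + 2² + 5² = 90
90 = (1,3,2)_8 → 1² + 3² + 2² = 14
14 = (1,6)_8 → 1² + 6² = 37
37 = (4,5)_8 → 4² + 5² = 41
41 = (5,1)_8 → 5² + 1² = 26
26 = (3,2)_8 → 3² + 2² = 13
13 = (1,5)_8 → 1² + 5² = 26  — 26 repeats.
That took 7 steps.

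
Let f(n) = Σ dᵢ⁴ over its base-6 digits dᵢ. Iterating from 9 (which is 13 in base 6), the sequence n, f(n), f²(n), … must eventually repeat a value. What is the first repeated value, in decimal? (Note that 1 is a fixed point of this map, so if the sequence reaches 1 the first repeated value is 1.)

9 = (1,3)_6 → 1⁴ + 3⁴ = 1 + 81 = 82
82 = (2,1,4)_6 → 2⁴ + 1⁴ + 4⁴ = 16 + 1 + 256 = 273
273 = (1,1,3,3)_6 → 1⁴ + 1⁴ + 3⁴ + 3⁴ = 1 + 1 + 81 + 81 = 164
164 = (4,3,2)_6 → 4⁴ + 3⁴ + 2⁴ = 256 + 81 + 16 = 353
353 = (1,3,4,5)_6 → 1⁴ + 3⁴ + 4⁴ + 5⁴ = 1 + 81 + 256 + 625 = 963
963 = (4,2,4,3)_6 → 4⁴ + 2⁴ + 4⁴ + 3⁴ = 256 + 16 + 256 + 81 = 609
609 = (2,4,5,3)_6 → 2⁴ + 4⁴ + 5⁴ + 3⁴ = 16 + 256 + 625 + 81 = 978
978 = (4,3,1,0)_6 → 4⁴ + 3⁴ + 1⁴ + 0⁴ = 256 + 81 + 1 + 0 = 338
338 = (1,3,2,2)_6 → 1⁴ + 3⁴ + 2⁴ + 2⁴ = 1 + 81 + 16 + 16 = 114
114 = (3,1,0)_6 → 3⁴ + 1⁴ + 0⁴ = 81 + 1 + 0 = 82  — 82 already appeared earlier.

82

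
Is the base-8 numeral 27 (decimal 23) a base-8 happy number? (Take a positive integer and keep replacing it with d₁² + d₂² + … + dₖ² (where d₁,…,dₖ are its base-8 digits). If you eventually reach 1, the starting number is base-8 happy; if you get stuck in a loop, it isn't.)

not base-8 happy

23 = (2,7)_8 → 2² + 7² = 53
53 = (6,5)_8 → 6² + 5² = 61
61 = (7,5)_8 → 7² + 5² = 74
74 = (1,1,2)_8 → 1² + 1² + 2² = 6
6 = (6)_8 → 6² = 36
36 = (4,4)_8 → 4² + 4² = 32
32 = (4,0)_8 → 4² + 0² = 16
16 = (2,0)_8 → 2² + 0² = 4
4 = (4)_8 → 4² = 16  — 16 already seen; the sequence cycles without reaching 1.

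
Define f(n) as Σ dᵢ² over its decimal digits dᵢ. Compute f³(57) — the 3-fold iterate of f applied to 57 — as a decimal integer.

57 → 5² + 7² = 25 + 49 = 74
74 → 7² + 4² = 49 + 16 = 65
65 → 6² + 5² = 36 + 25 = 61

61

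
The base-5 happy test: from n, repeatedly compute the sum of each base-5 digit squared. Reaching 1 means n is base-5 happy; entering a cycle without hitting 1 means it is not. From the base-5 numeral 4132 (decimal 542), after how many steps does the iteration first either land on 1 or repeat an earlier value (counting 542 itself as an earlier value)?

6

542 = (4,1,3,2)_5 → 30
30 = (1,1,0)_5 → 2
2 = (2)_5 → 4
4 = (4)_5 → 16
16 = (3,1)_5 → 10
10 = (2,0)_5 → 4  — 4 repeats.
That took 6 steps.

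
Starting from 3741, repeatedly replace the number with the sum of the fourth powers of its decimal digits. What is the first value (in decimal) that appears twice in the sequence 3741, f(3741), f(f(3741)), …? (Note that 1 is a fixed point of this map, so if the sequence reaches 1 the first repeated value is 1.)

3741 → 3⁴ + 7⁴ + 4⁴ + 1⁴ = 81 + 2401 + 256 + 1 = 2739
2739 → 2⁴ + 7⁴ + 3⁴ + 9⁴ = 16 + 2401 + 81 + 6561 = 9059
9059 → 9⁴ + 0⁴ + 5⁴ + 9⁴ = 6561 + 0 + 625 + 6561 = 13747
13747 → 1⁴ + 3⁴ + 7⁴ + 4⁴ + 7⁴ = 1 + 81 + 2401 + 256 + 2401 = 5140
5140 → 5⁴ + 1⁴ + 4⁴ + 0⁴ = 625 + 1 + 256 + 0 = 882
882 → 8⁴ + 8⁴ + 2⁴ = 4096 + 4096 + 16 = 8208
8208 → 8⁴ + 2⁴ + 0⁴ + 8⁴ = 4096 + 16 + 0 + 4096 = 8208  — 8208 already appeared earlier.

8208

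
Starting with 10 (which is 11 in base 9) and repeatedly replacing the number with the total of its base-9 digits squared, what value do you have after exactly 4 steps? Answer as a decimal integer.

10 = (1,1)_9 → 1² + 1² = 2
2 = (2)_9 → 2² = 4
4 = (4)_9 → 4² = 16
16 = (1,7)_9 → 1² + 7² = 50

50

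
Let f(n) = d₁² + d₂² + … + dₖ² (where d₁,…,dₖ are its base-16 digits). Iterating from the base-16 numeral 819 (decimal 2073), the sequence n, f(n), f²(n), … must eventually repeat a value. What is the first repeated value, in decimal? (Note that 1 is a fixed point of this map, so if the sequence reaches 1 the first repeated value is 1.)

146

2073 = (8,1,9)_16 → 146
146 = (9,2)_16 → 85
85 = (5,5)_16 → 50
50 = (3,2)_16 → 13
13 = (13)_16 → 169
169 = (10,9)_16 → 181
181 = (11,5)_16 → 146  — 146 already appeared earlier.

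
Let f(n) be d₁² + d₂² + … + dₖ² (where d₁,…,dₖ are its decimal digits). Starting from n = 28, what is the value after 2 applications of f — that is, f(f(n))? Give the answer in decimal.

28 → 2² + 8² = 68
68 → 6² + 8² = 100

100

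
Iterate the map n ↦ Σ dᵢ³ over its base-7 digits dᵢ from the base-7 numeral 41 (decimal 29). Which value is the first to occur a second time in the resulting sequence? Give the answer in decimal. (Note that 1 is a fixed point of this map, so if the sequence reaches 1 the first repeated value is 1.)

65

29 = (4,1)_7 → 4³ + 1³ = 64 + 1 = 65
65 = (1,2,2)_7 → 1³ + 2³ + 2³ = 1 + 8 + 8 = 17
17 = (2,3)_7 → 2³ + 3³ = 8 + 27 = 35
35 = (5,0)_7 → 5³ + 0³ = 125 + 0 = 125
125 = (2,3,6)_7 → 2³ + 3³ + 6³ = 8 + 27 + 216 = 251
251 = (5,0,6)_7 → 5³ + 0³ + 6³ = 125 + 0 + 216 = 341
341 = (6,6,5)_7 → 6³ + 6³ + 5³ = 216 + 216 + 125 = 557
557 = (1,4,2,4)_7 → 1³ + 4³ + 2³ + 4³ = 1 + 64 + 8 + 64 = 137
137 = (2,5,4)_7 → 2³ + 5³ + 4³ = 8 + 125 + 64 = 197
197 = (4,0,1)_7 → 4³ + 0³ + 1³ = 64 + 0 + 1 = 65  — 65 already appeared earlier.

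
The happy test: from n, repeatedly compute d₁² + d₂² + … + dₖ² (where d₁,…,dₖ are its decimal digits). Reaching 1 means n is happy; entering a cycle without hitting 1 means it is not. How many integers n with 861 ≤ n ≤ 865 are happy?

1

861: 861 → 101 → 2 → 4 → 16 → 37 → 58 → 89 → 145 → 42 → 20 → 4  (repeats 4)
862: 862 → 104 → 17 → 50 → 25 → 29 → 85 → 89 → 145 → 42 → 20 → 4 → 16 → 37 → 58 → 89  (repeats 89)
863: 863 → 109 → 82 → 68 → 100 → 1  (reaches 1)
864: 864 → 116 → 38 → 73 → 58 → 89 → 145 → 42 → 20 → 4 → 16 → 37 → 58  (repeats 58)
865: 865 → 125 → 30 → 9 → 81 → 65 → 61 → 37 → 58 → 89 → 145 → 42 → 20 → 4 → 16 → 37  (repeats 37)
happy: 863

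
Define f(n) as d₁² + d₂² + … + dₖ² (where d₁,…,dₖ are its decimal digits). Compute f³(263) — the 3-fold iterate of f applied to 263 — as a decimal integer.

130

263 → 2² + 6² + 3² = 4 + 36 + 9 = 49
49 → 4² + 9² = 16 + 81 = 97
97 → 9² + 7² = 81 + 49 = 130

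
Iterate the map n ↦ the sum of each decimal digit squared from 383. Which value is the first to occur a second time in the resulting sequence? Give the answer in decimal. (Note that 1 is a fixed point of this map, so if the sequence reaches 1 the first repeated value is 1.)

383 → 82
82 → 68
68 → 100
100 → 1  — reached the fixed point 1.
1 → 1, so 1 is the first repeated value.

1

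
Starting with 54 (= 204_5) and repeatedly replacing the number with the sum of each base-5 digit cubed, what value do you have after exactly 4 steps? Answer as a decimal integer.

54 = (2,0,4)_5 → 2³ + 0³ + 4³ = 72
72 = (2,4,2)_5 → 2³ + 4³ + 2³ = 80
80 = (3,1,0)_5 → 3³ + 1³ + 0³ = 28
28 = (1,0,3)_5 → 1³ + 0³ + 3³ = 28

28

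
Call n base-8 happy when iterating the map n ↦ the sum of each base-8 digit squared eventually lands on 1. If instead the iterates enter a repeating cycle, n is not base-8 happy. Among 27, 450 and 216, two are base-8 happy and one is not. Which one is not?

27: 27 → 18 → 8 → 1  — reaches 1 (base-8 happy)
450: 450 → 53 → 61 → 74 → 6 → 36 → 32 → 16 → 4 → 16  — repeats 16 (not base-8 happy)
216: 216 → 18 → 8 → 1  — reaches 1 (base-8 happy)

450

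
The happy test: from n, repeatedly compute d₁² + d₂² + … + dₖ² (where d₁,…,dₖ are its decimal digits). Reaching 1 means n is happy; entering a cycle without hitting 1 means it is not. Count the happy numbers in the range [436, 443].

436: 436 → 61 → 37 → 58 → 89 → 145 → 42 → 20 → 4 → 16 → 37  (repeats 37)
437: 437 → 74 → 65 → 61 → 37 → 58 → 89 → 145 → 42 → 20 → 4 → 16 → 37  (repeats 37)
438: 438 → 89 → 145 → 42 → 20 → 4 → 16 → 37 → 58 → 89  (repeats 89)
439: 439 → 106 → 37 → 58 → 89 → 145 → 42 → 20 → 4 → 16 → 37  (repeats 37)
440: 440 → 32 → 13 → 10 → 1  (reaches 1)
441: 441 → 33 → 18 → 65 → 61 → 37 → 58 → 89 → 145 → 42 → 20 → 4 → 16 → 37  (repeats 37)
442: 442 → 36 → 45 → 41 → 17 → 50 → 25 → 29 → 85 → 89 → 145 → 42 → 20 → 4 → 16 → 37 → 58 → 89  (repeats 89)
443: 443 → 41 → 17 → 50 → 25 → 29 → 85 → 89 → 145 → 42 → 20 → 4 → 16 → 37 → 58 → 89  (repeats 89)
happy: 440

1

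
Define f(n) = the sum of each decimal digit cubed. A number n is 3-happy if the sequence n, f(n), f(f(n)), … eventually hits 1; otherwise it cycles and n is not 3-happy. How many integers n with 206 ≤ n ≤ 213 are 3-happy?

206: 206 → 224 → 80 → 512 → 134 → 92 → 737 → 713 → 371 → 371  (repeats 371)
207: 207 → 351 → 153 → 153  (repeats 153)
208: 208 → 520 → 133 → 55 → 250 → 133  (repeats 133)
209: 209 → 737 → 713 → 371 → 371  (repeats 371)
210: 210 → 9 → 729 → 1080 → 513 → 153 → 153  (repeats 153)
211: 211 → 10 → 1  (reaches 1)
212: 212 → 17 → 344 → 155 → 251 → 134 → 92 → 737 → 713 → 371 → 371  (repeats 371)
213: 213 → 36 → 243 → 99 → 1458 → 702 → 351 → 153 → 153  (repeats 153)
3-happy: 211

1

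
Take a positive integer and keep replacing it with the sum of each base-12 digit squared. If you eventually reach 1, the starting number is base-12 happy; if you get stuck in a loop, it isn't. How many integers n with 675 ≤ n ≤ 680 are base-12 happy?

675: 675 → 89 → 74 → 40 → 25 → 5 → 25  — not base-12 happy
676: 676 → 96 → 64 → 41 → 34 → 104 → 128 → 164 → 66 → 61 → 26 → 8 → 64  — not base-12 happy
677: 677 → 105 → 145 → 2 → 4 → 16 → 17 → 26 → 8 → 64 → 41 → 34 → 104 → 128 → 164 → 66 → 61 → 26  — not base-12 happy
678: 678 → 116 → 145 → 2 → 4 → 16 → 17 → 26 → 8 → 64 → 41 → 34 → 104 → 128 → 164 → 66 → 61 → 26  — not base-12 happy
679: 679 → 129 → 181 → 11 → 121 → 101 → 89 → 74 → 40 → 25 → 5 → 25  — not base-12 happy
680: 680 → 144 → 1  — base-12 happy
base-12 happy: 680

1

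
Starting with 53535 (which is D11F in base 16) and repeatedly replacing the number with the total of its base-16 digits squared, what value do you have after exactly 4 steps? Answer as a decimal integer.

200

53535 = (13,1,1,15)_16 → 396
396 = (1,8,12)_16 → 209
209 = (13,1)_16 → 170
170 = (10,10)_16 → 200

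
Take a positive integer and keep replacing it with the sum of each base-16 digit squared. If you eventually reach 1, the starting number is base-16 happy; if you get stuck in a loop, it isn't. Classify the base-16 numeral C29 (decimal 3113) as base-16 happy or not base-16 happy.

not base-16 happy

3113 = (12,2,9)_16 → 12² + 2² + 9² = 144 + 4 + 81 = 229
229 = (14,5)_16 → 14² + 5² = 196 + 25 = 221
221 = (13,13)_16 → 13² + 13² = 169 + 169 = 338
338 = (1,5,2)_16 → 1² + 5² + 2² = 1 + 25 + 4 = 30
30 = (1,14)_16 → 1² + 14² = 1 + 196 = 197
197 = (12,5)_16 → 12² + 5² = 144 + 25 = 169
169 = (10,9)_16 → 10² + 9² = 100 + 81 = 181
181 = (11,5)_16 → 11² + 5² = 121 + 25 = 146
146 = (9,2)_16 → 9² + 2² = 81 + 4 = 85
85 = (5,5)_16 → 5² + 5² = 25 + 25 = 50
50 = (3,2)_16 → 3² + 2² = 9 + 4 = 13
13 = (13)_16 → 13² = 169  — 169 already seen; the sequence cycles without reaching 1.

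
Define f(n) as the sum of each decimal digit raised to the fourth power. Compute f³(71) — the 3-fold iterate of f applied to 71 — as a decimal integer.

8208

71 → 7⁴ + 1⁴ = 2401 + 1 = 2402
2402 → 2⁴ + 4⁴ + 0⁴ + 2⁴ = 16 + 256 + 0 + 16 = 288
288 → 2⁴ + 8⁴ + 8⁴ = 16 + 4096 + 4096 = 8208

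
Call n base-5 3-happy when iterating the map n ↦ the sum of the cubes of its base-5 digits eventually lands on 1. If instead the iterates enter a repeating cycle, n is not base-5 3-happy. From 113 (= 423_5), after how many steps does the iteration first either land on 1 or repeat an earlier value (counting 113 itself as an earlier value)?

8

113 = (4,2,3)_5 → 4³ + 2³ + 3³ = 64 + 8 + 27 = 99
99 = (3,4,4)_5 → 3³ + 4³ + 4³ = 27 + 64 + 64 = 155
155 = (1,1,1,0)_5 → 1³ + 1³ + 1³ + 0³ = 1 + 1 + 1 + 0 = 3
3 = (3)_5 → 3³ = 27
27 = (1,0,2)_5 → 1³ + 0³ + 2³ = 1 + 0 + 8 = 9
9 = (1,4)_5 → 1³ + 4³ = 1 + 64 = 65
65 = (2,3,0)_5 → 2³ + 3³ + 0³ = 8 + 27 + 0 = 35
35 = (1,2,0)_5 → 1³ + 2³ + 0³ = 1 + 8 + 0 = 9  — 9 repeats.
That took 8 steps.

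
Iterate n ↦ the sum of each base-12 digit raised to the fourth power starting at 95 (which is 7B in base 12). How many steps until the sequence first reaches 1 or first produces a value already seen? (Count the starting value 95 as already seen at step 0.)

9

95 = (7,11)_12 → 17042
17042 = (9,10,4,2)_12 → 16833
16833 = (9,8,10,9)_12 → 27218
27218 = (1,3,9,0,2)_12 → 6659
6659 = (3,10,2,11)_12 → 24738
24738 = (1,2,3,9,6)_12 → 7955
7955 = (4,7,2,11)_12 → 17314
17314 = (10,0,2,10)_12 → 20016
20016 = (11,7,0,0)_12 → 17042  — 17042 repeats.
That took 9 steps.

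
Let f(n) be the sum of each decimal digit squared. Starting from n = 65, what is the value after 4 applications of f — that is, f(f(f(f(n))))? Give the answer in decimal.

89

65 → 6² + 5² = 61
61 → 6² + 1² = 37
37 → 3² + 7² = 58
58 → 5² + 8² = 89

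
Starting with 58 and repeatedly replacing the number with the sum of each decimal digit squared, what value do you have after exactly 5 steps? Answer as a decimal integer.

58 → 5² + 8² = 89
89 → 8² + 9² = 145
145 → 1² + 4² + 5² = 42
42 → 4² + 2² = 20
20 → 2² + 0² = 4

4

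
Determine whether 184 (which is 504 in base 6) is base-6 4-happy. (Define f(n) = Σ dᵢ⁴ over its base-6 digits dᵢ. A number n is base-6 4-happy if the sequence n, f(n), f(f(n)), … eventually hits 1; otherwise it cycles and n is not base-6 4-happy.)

not base-6 4-happy

184 = (5,0,4)_6 → 881
881 = (4,0,2,5)_6 → 897
897 = (4,0,5,3)_6 → 962
962 = (4,2,4,2)_6 → 544
544 = (2,3,0,4)_6 → 353
353 = (1,3,4,5)_6 → 963
963 = (4,2,4,3)_6 → 609
609 = (2,4,5,3)_6 → 978
978 = (4,3,1,0)_6 → 338
338 = (1,3,2,2)_6 → 114
114 = (3,1,0)_6 → 82
82 = (2,1,4)_6 → 273
273 = (1,1,3,3)_6 → 164
164 = (4,3,2)_6 → 353  — 353 already seen; the sequence cycles without reaching 1.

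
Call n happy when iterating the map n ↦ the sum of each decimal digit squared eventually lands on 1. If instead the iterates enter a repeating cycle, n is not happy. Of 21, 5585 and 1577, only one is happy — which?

5585

21: 21 → 5 → 25 → 29 → 85 → 89 → 145 → 42 → 20 → 4 → 16 → 37 → 58 → 89  — repeats 89 (not happy)
5585: 5585 → 139 → 91 → 82 → 68 → 100 → 1  — reaches 1 (happy)
1577: 1577 → 124 → 21 → 5 → 25 → 29 → 85 → 89 → 145 → 42 → 20 → 4 → 16 → 37 → 58 → 89  — repeats 89 (not happy)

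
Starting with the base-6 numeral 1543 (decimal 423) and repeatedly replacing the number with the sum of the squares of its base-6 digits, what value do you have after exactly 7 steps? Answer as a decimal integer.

423 = (1,5,4,3)_6 → 1² + 5² + 4² + 3² = 1 + 25 + 16 + 9 = 51
51 = (1,2,3)_6 → 1² + 2² + 3² = 1 + 4 + 9 = 14
14 = (2,2)_6 → 2² + 2² = 4 + 4 = 8
8 = (1,2)_6 → 1² + 2² = 1 + 4 = 5
5 = (5)_6 → 5² = 25
25 = (4,1)_6 → 4² + 1² = 16 + 1 = 17
17 = (2,5)_6 → 2² + 5² = 4 + 25 = 29

29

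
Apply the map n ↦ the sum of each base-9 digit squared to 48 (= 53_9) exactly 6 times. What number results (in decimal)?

74

48 = (5,3)_9 → 5² + 3² = 25 + 9 = 34
34 = (3,7)_9 → 3² + 7² = 9 + 49 = 58
58 = (6,4)_9 → 6² + 4² = 36 + 16 = 52
52 = (5,7)_9 → 5² + 7² = 25 + 49 = 74
74 = (8,2)_9 → 8² + 2² = 64 + 4 = 68
68 = (7,5)_9 → 7² + 5² = 49 + 25 = 74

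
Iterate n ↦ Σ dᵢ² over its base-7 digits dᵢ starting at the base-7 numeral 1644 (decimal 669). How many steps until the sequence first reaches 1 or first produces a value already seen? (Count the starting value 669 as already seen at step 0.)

669 = (1,6,4,4)_7 → 1² + 6² + 4² + 4² = 69
69 = (1,2,6)_7 → 1² + 2² + 6² = 41
41 = (5,6)_7 → 5² + 6² = 61
61 = (1,1,5)_7 → 1² + 1² + 5² = 27
27 = (3,6)_7 → 3² + 6² = 45
45 = (6,3)_7 → 6² + 3² = 45  — 45 repeats.
That took 6 steps.

6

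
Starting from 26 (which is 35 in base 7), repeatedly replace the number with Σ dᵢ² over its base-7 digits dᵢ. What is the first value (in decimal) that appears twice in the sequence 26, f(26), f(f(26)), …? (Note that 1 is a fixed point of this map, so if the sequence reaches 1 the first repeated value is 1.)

26 = (3,5)_7 → 3² + 5² = 34
34 = (4,6)_7 → 4² + 6² = 52
52 = (1,0,3)_7 → 1² + 0² + 3² = 10
10 = (1,3)_7 → 1² + 3² = 10  — 10 already appeared earlier.

10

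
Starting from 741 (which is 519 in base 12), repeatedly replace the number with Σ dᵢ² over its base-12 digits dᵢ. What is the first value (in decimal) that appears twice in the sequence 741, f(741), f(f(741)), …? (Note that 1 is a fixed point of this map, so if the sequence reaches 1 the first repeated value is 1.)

125

741 = (5,1,9)_12 → 5² + 1² + 9² = 25 + 1 + 81 = 107
107 = (8,11)_12 → 8² + 11² = 64 + 121 = 185
185 = (1,3,5)_12 → 1² + 3² + 5² = 1 + 9 + 25 = 35
35 = (2,11)_12 → 2² + 11² = 4 + 121 = 125
125 = (10,5)_12 → 10² + 5² = 100 + 25 = 125  — 125 already appeared earlier.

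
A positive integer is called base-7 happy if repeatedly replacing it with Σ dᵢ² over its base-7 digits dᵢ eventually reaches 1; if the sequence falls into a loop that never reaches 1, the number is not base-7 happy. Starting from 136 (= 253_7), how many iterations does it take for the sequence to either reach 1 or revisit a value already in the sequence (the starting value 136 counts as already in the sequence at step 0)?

5

136 = (2,5,3)_7 → 2² + 5² + 3² = 38
38 = (5,3)_7 → 5² + 3² = 34
34 = (4,6)_7 → 4² + 6² = 52
52 = (1,0,3)_7 → 1² + 0² + 3² = 10
10 = (1,3)_7 → 1² + 3² = 10  — 10 repeats.
That took 5 steps.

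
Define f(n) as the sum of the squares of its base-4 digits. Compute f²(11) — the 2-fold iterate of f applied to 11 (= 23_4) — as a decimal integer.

11 = (2,3)_4 → 2² + 3² = 4 + 9 = 13
13 = (3,1)_4 → 3² + 1² = 9 + 1 = 10

10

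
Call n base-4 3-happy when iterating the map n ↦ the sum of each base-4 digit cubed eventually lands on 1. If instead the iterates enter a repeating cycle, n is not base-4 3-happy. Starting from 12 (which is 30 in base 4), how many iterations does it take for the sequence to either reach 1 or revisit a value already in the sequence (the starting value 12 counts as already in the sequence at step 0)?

4

12 = (3,0)_4 → 27
27 = (1,2,3)_4 → 36
36 = (2,1,0)_4 → 9
9 = (2,1)_4 → 9  — 9 repeats.
That took 4 steps.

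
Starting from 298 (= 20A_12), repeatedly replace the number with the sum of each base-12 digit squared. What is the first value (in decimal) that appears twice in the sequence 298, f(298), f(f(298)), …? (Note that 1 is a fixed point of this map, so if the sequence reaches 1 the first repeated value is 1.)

298 = (2,0,10)_12 → 2² + 0² + 10² = 104
104 = (8,8)_12 → 8² + 8² = 128
128 = (10,8)_12 → 10² + 8² = 164
164 = (1,1,8)_12 → 1² + 1² + 8² = 66
66 = (5,6)_12 → 5² + 6² = 61
61 = (5,1)_12 → 5² + 1² = 26
26 = (2,2)_12 → 2² + 2² = 8
8 = (8)_12 → 8² = 64
64 = (5,4)_12 → 5² + 4² = 41
41 = (3,5)_12 → 3² + 5² = 34
34 = (2,10)_12 → 2² + 10² = 104  — 104 already appeared earlier.

104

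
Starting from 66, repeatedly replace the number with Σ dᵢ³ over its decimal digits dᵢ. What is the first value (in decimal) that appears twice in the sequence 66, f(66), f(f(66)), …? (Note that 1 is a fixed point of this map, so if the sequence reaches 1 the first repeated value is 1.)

153

66 → 6³ + 6³ = 432
432 → 4³ + 3³ + 2³ = 99
99 → 9³ + 9³ = 1458
1458 → 1³ + 4³ + 5³ + 8³ = 702
702 → 7³ + 0³ + 2³ = 351
351 → 3³ + 5³ + 1³ = 153
153 → 1³ + 5³ + 3³ = 153  — 153 already appeared earlier.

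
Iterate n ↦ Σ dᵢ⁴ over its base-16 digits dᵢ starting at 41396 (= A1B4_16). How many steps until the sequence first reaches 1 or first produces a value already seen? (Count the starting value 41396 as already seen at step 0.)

41396 = (10,1,11,4)_16 → 10⁴ + 1⁴ + 11⁴ + 4⁴ = 10000 + 1 + 14641 + 256 = 24898
24898 = (6,1,4,2)_16 → 6⁴ + 1⁴ + 4⁴ + 2⁴ = 1296 + 1 + 256 + 16 = 1569
1569 = (6,2,1)_16 → 6⁴ + 2⁴ + 1⁴ = 1296 + 16 + 1 = 1313
1313 = (5,2,1)_16 → 5⁴ + 2⁴ + 1⁴ = 625 + 16 + 1 = 642
642 = (2,8,2)_16 → 2⁴ + 8⁴ + 2⁴ = 16 + 4096 + 16 = 4128
4128 = (1,0,2,0)_16 → 1⁴ + 0⁴ + 2⁴ + 0⁴ = 1 + 0 + 16 + 0 = 17
17 = (1,1)_16 → 1⁴ + 1⁴ = 1 + 1 = 2
2 = (2)_16 → 2⁴ = 16
16 = (1,0)_16 → 1⁴ + 0⁴ = 1 + 0 = 1  — reached 1.
That took 9 steps.

9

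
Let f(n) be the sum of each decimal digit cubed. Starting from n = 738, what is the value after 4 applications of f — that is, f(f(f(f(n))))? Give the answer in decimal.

243

738 → 7³ + 3³ + 8³ = 343 + 27 + 512 = 882
882 → 8³ + 8³ + 2³ = 512 + 512 + 8 = 1032
1032 → 1³ + 0³ + 3³ + 2³ = 1 + 0 + 27 + 8 = 36
36 → 3³ + 6³ = 27 + 216 = 243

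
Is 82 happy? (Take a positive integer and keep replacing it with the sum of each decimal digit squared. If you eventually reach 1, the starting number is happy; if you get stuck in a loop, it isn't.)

82 → 8² + 2² = 64 + 4 = 68
68 → 6² + 8² = 36 + 64 = 100
100 → 1² + 0² + 0² = 1 + 0 + 0 = 1  — reached 1.

happy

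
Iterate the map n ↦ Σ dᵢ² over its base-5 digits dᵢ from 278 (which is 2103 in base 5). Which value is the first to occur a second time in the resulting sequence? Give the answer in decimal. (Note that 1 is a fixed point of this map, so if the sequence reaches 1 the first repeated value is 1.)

16

278 = (2,1,0,3)_5 → 2² + 1² + 0² + 3² = 14
14 = (2,4)_5 → 2² + 4² = 20
20 = (4,0)_5 → 4² + 0² = 16
16 = (3,1)_5 → 3² + 1² = 10
10 = (2,0)_5 → 2² + 0² = 4
4 = (4)_5 → 4² = 16  — 16 already appeared earlier.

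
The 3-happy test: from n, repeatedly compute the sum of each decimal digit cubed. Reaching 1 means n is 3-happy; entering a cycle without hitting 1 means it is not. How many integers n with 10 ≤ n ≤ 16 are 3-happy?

1

10: 10 → 1  (reaches 1)
11: 11 → 2 → 8 → 512 → 134 → 92 → 737 → 713 → 371 → 371  (repeats 371)
12: 12 → 9 → 729 → 1080 → 513 → 153 → 153  (repeats 153)
13: 13 → 28 → 520 → 133 → 55 → 250 → 133  (repeats 133)
14: 14 → 65 → 341 → 92 → 737 → 713 → 371 → 371  (repeats 371)
15: 15 → 126 → 225 → 141 → 66 → 432 → 99 → 1458 → 702 → 351 → 153 → 153  (repeats 153)
16: 16 → 217 → 352 → 160 → 217  (repeats 217)
3-happy: 10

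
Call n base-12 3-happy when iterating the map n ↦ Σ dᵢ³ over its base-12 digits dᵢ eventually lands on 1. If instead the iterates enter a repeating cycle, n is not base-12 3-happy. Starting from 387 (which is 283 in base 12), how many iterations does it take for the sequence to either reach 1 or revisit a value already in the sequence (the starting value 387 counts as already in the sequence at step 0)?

387 = (2,8,3)_12 → 2³ + 8³ + 3³ = 8 + 512 + 27 = 547
547 = (3,9,7)_12 → 3³ + 9³ + 7³ = 27 + 729 + 343 = 1099
1099 = (7,7,7)_12 → 7³ + 7³ + 7³ = 343 + 343 + 343 = 1029
1029 = (7,1,9)_12 → 7³ + 1³ + 9³ = 343 + 1 + 729 = 1073
1073 = (7,5,5)_12 → 7³ + 5³ + 5³ = 343 + 125 + 125 = 593
593 = (4,1,5)_12 → 4³ + 1³ + 5³ = 64 + 1 + 125 = 190
190 = (1,3,10)_12 → 1³ + 3³ + 10³ = 1 + 27 + 1000 = 1028
1028 = (7,1,8)_12 → 7³ + 1³ + 8³ = 343 + 1 + 512 = 856
856 = (5,11,4)_12 → 5³ + 11³ + 4³ = 125 + 1331 + 64 = 1520
1520 = (10,6,8)_12 → 10³ + 6³ + 8³ = 1000 + 216 + 512 = 1728
1728 = (1,0,0,0)_12 → 1³ + 0³ + 0³ + 0³ = 1 + 0 + 0 + 0 = 1  — reached 1.
That took 11 steps.

11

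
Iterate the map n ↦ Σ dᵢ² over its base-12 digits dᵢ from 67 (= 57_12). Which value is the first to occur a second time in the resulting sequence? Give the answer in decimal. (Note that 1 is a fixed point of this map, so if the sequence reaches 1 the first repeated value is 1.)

67 = (5,7)_12 → 74
74 = (6,2)_12 → 40
40 = (3,4)_12 → 25
25 = (2,1)_12 → 5
5 = (5)_12 → 25  — 25 already appeared earlier.

25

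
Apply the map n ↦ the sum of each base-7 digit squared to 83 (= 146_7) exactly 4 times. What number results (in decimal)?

37

83 = (1,4,6)_7 → 1² + 4² + 6² = 53
53 = (1,0,4)_7 → 1² + 0² + 4² = 17
17 = (2,3)_7 → 2² + 3² = 13
13 = (1,6)_7 → 1² + 6² = 37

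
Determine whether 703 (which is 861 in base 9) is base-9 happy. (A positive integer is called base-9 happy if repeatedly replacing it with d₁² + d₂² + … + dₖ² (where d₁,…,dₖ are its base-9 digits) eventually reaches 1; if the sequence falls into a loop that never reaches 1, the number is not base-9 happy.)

703 = (8,6,1)_9 → 8² + 6² + 1² = 101
101 = (1,2,2)_9 → 1² + 2² + 2² = 9
9 = (1,0)_9 → 1² + 0² = 1  — reached 1.

base-9 happy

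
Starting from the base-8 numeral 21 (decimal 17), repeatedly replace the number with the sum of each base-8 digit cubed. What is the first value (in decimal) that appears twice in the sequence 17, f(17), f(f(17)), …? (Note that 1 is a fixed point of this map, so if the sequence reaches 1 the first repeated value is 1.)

17 = (2,1)_8 → 2³ + 1³ = 9
9 = (1,1)_8 → 1³ + 1³ = 2
2 = (2)_8 → 2³ = 8
8 = (1,0)_8 → 1³ + 0³ = 1  — reached the fixed point 1.
1 → 1, so 1 is the first repeated value.

1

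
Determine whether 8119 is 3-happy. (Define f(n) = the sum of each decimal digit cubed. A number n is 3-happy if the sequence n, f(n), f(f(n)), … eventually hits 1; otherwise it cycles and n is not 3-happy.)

8119 → 8³ + 1³ + 1³ + 9³ = 512 + 1 + 1 + 729 = 1243
1243 → 1³ + 2³ + 4³ + 3³ = 1 + 8 + 64 + 27 = 100
100 → 1³ + 0³ + 0³ = 1 + 0 + 0 = 1  — reached 1.

3-happy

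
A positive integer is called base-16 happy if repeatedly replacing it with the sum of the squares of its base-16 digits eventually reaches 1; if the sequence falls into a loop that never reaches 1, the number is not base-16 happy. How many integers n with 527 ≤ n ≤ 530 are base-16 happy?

1

527: 527 → 229 → 221 → 338 → 30 → 197 → 169 → 181 → 146 → 85 → 50 → 13 → 169  (repeats 169)
528: 528 → 5 → 25 → 82 → 29 → 170 → 200 → 208 → 169 → 181 → 146 → 85 → 50 → 13 → 169  (repeats 169)
529: 529 → 6 → 36 → 20 → 17 → 2 → 4 → 16 → 1  (reaches 1)
530: 530 → 9 → 81 → 26 → 101 → 61 → 178 → 125 → 218 → 269 → 170 → 200 → 208 → 169 → 181 → 146 → 85 → 50 → 13 → 169  (repeats 169)
base-16 happy: 529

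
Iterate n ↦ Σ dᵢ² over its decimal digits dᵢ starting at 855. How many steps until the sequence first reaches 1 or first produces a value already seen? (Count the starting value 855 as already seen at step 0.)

855 → 8² + 5² + 5² = 114
114 → 1² + 1² + 4² = 18
18 → 1² + 8² = 65
65 → 6² + 5² = 61
61 → 6² + 1² = 37
37 → 3² + 7² = 58
58 → 5² + 8² = 89
89 → 8² + 9² = 145
145 → 1² + 4² + 5² = 42
42 → 4² + 2² = 20
20 → 2² + 0² = 4
4 → 4² = 16
16 → 1² + 6² = 37  — 37 repeats.
That took 13 steps.

13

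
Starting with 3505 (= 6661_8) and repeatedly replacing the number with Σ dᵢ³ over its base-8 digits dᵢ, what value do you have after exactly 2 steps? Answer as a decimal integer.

11

3505 = (6,6,6,1)_8 → 649
649 = (1,2,1,1)_8 → 11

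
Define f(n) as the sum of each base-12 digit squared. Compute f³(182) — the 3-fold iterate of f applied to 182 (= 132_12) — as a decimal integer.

25

182 = (1,3,2)_12 → 1² + 3² + 2² = 1 + 9 + 4 = 14
14 = (1,2)_12 → 1² + 2² = 1 + 4 = 5
5 = (5)_12 → 5² = 25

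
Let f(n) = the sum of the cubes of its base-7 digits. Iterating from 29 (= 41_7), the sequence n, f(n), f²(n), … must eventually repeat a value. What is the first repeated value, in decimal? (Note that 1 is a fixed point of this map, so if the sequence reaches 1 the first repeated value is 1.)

29 = (4,1)_7 → 4³ + 1³ = 64 + 1 = 65
65 = (1,2,2)_7 → 1³ + 2³ + 2³ = 1 + 8 + 8 = 17
17 = (2,3)_7 → 2³ + 3³ = 8 + 27 = 35
35 = (5,0)_7 → 5³ + 0³ = 125 + 0 = 125
125 = (2,3,6)_7 → 2³ + 3³ + 6³ = 8 + 27 + 216 = 251
251 = (5,0,6)_7 → 5³ + 0³ + 6³ = 125 + 0 + 216 = 341
341 = (6,6,5)_7 → 6³ + 6³ + 5³ = 216 + 216 + 125 = 557
557 = (1,4,2,4)_7 → 1³ + 4³ + 2³ + 4³ = 1 + 64 + 8 + 64 = 137
137 = (2,5,4)_7 → 2³ + 5³ + 4³ = 8 + 125 + 64 = 197
197 = (4,0,1)_7 → 4³ + 0³ + 1³ = 64 + 0 + 1 = 65  — 65 already appeared earlier.

65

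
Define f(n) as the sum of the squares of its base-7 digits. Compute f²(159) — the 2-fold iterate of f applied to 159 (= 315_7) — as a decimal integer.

159 = (3,1,5)_7 → 35
35 = (5,0)_7 → 25

25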